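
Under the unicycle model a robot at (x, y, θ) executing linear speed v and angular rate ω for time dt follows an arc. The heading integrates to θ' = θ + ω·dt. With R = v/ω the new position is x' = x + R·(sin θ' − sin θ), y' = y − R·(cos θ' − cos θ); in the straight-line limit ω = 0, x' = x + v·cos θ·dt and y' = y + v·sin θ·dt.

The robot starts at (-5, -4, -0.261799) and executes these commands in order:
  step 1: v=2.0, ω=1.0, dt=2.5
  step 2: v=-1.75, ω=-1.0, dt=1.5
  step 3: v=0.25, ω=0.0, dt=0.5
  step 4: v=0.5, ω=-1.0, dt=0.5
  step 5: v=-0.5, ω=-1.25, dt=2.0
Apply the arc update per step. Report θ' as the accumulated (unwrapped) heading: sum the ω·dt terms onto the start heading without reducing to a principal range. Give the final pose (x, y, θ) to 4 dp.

step 1: θ'=2.2382 (R=2.0000) → pose (-2.9115, -0.8302, 2.2382)
step 2: θ'=0.7382 (R=1.7500) → pose (-3.1083, -3.2079, 0.7382)
step 3: θ'=0.7382 (straight) → pose (-3.0159, -3.1237, 0.7382)
step 4: θ'=0.2382 (R=-0.5000) → pose (-2.7974, -3.0077, 0.2382)
step 5: θ'=-2.2618 (R=0.4000) → pose (-3.2000, -2.3641, -2.2618)

(-3.2000, -2.3641, -2.2618)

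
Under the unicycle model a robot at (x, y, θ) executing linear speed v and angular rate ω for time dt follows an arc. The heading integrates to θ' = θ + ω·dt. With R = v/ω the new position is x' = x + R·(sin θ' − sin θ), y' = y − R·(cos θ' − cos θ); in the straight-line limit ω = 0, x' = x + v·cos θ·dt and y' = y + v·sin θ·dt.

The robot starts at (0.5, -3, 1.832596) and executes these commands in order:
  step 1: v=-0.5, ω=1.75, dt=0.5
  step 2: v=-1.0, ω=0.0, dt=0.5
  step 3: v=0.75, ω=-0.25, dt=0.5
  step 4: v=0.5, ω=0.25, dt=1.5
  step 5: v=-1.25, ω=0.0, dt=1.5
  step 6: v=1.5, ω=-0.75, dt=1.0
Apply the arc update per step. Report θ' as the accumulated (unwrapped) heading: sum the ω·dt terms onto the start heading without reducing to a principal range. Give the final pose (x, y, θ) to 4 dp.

(0.6865, -2.5124, 2.2076)

step 1: θ'=2.7076 (R=-0.2857) → pose (0.6558, -3.1853, 2.7076)
step 2: θ'=2.7076 (straight) → pose (1.1095, -3.3955, 2.7076)
step 3: θ'=2.5826 (R=-3.0000) → pose (0.7800, -3.2170, 2.5826)
step 4: θ'=2.9576 (R=2.0000) → pose (0.0852, -2.9463, 2.9576)
step 5: θ'=2.9576 (straight) → pose (1.9286, -3.2894, 2.9576)
step 6: θ'=2.2076 (R=-2.0000) → pose (0.6865, -2.5124, 2.2076)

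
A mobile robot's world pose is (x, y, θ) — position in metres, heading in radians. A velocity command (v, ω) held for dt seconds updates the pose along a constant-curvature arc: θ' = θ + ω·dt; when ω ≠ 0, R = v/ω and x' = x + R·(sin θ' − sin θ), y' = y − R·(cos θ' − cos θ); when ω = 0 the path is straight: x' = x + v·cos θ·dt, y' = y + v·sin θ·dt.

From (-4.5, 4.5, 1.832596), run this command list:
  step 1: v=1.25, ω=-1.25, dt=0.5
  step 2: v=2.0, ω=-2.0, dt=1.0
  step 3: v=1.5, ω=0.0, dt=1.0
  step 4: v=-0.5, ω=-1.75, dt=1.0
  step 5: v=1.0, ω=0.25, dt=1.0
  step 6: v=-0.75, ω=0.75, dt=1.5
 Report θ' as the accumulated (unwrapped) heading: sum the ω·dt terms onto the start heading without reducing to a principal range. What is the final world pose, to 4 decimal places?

step 1: θ'=1.2076 (R=-1.0000) → pose (-4.4688, 5.1141, 1.2076)
step 2: θ'=-0.7924 (R=-1.0000) → pose (-2.8220, 5.4610, -0.7924)
step 3: θ'=-0.7924 (straight) → pose (-1.7688, 4.3929, -0.7924)
step 4: θ'=-2.5424 (R=0.2857) → pose (-1.7265, 4.8294, -2.5424)
step 5: θ'=-2.2924 (R=4.0000) → pose (-2.4736, 4.1686, -2.2924)
step 6: θ'=-1.1674 (R=-1.0000) → pose (-2.3046, 5.2218, -1.1674)

(-2.3046, 5.2218, -1.1674)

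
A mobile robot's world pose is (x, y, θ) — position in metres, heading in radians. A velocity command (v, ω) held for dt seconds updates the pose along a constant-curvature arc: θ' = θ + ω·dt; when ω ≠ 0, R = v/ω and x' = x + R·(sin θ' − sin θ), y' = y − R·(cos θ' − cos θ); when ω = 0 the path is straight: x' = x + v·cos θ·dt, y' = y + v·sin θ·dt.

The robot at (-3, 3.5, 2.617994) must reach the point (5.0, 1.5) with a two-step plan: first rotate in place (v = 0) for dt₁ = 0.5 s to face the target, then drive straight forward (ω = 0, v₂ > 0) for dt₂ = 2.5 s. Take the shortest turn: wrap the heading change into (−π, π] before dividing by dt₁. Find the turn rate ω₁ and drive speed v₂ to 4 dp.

ω₁ = -5.7259, v₂ = 3.2985

heading to target = atan2(1.5−3.5, 5−-3) = -0.2450
Δθ = wrap(-0.2450 − 2.6180) = -2.8630; ω₁ = Δθ/dt₁ = -5.7259
distance = √((5−-3)² + (1.5−3.5)²) = 8.2462; v₂ = distance/dt₂ = 3.2985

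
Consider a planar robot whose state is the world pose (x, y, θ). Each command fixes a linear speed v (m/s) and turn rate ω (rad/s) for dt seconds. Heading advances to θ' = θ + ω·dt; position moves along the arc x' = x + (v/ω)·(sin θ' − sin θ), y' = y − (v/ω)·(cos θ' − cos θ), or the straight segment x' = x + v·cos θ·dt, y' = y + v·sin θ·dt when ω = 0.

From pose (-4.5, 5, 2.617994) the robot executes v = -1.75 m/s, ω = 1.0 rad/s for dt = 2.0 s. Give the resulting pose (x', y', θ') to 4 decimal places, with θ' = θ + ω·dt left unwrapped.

θ' = 2.6180 + 1.0·2.0 = 4.6180
R = v/ω = -1.75/1.0 = -1.7500
x' = -4.5 + -1.7500·(sin 4.6180 − sin 2.6180) = -1.8828
y' = 5 − -1.7500·(cos 4.6180 − cos 2.6180) = 6.3506

(-1.8828, 6.3506, 4.6180)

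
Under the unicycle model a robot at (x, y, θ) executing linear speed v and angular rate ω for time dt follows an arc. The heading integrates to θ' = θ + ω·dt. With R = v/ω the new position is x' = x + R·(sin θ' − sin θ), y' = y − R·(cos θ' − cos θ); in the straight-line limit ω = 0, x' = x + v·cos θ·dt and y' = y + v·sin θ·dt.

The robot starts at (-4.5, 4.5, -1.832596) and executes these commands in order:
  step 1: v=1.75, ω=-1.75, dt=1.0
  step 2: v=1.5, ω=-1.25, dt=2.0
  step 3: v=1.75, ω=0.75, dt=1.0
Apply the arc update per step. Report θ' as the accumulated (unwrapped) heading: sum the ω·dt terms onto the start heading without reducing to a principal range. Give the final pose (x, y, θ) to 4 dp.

(-4.1858, 7.0460, -5.3326)

step 1: θ'=-3.5826 (R=-1.0000) → pose (-5.8928, 3.8545, -3.5826)
step 2: θ'=-6.0826 (R=-1.2000) → pose (-5.6197, 6.1156, -6.0826)
step 3: θ'=-5.3326 (R=2.3333) → pose (-4.1858, 7.0460, -5.3326)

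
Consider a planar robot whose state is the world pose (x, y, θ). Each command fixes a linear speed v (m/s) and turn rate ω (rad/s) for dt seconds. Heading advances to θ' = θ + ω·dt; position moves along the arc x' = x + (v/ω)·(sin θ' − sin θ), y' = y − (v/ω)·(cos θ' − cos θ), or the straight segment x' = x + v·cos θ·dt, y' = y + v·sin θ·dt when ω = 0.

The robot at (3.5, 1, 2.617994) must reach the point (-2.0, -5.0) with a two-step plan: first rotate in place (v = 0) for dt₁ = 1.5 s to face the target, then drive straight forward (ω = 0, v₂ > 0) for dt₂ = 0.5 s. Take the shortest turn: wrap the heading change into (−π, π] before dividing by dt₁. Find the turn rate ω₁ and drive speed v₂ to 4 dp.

ω₁ = 0.9016, v₂ = 16.2788

heading to target = atan2(-5−1, -2−3.5) = -2.3127
Δθ = wrap(-2.3127 − 2.6180) = 1.3524; ω₁ = Δθ/dt₁ = 0.9016
distance = √((-2−3.5)² + (-5−1)²) = 8.1394; v₂ = distance/dt₂ = 16.2788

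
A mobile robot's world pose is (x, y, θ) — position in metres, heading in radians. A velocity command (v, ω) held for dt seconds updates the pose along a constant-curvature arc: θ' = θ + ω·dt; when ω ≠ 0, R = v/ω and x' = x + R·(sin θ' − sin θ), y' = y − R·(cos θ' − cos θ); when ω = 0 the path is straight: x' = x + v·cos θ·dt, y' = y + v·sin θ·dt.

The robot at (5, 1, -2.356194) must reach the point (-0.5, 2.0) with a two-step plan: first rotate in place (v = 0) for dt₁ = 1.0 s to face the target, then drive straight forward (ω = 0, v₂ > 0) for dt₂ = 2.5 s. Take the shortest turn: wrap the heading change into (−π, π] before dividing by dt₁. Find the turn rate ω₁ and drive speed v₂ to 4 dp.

ω₁ = -0.9653, v₂ = 2.2361

heading to target = atan2(2−1, -0.5−5) = 2.9617
Δθ = wrap(2.9617 − -2.3562) = -0.9653; ω₁ = Δθ/dt₁ = -0.9653
distance = √((-0.5−5)² + (2−1)²) = 5.5902; v₂ = distance/dt₂ = 2.2361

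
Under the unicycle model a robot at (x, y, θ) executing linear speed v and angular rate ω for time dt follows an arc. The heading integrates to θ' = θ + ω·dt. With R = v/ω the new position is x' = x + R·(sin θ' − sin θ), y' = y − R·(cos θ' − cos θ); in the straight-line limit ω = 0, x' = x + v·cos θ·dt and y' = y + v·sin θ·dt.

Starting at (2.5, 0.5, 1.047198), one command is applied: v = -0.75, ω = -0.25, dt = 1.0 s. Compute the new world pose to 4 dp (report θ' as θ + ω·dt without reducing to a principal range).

θ' = 1.0472 + -0.25·1.0 = 0.7972
R = v/ω = -0.75/-0.25 = 3.0000
x' = 2.5 + 3.0000·(sin 0.7972 − sin 1.0472) = 2.0481
y' = 0.5 − 3.0000·(cos 0.7972 − cos 1.0472) = -0.0961

(2.0481, -0.0961, 0.7972)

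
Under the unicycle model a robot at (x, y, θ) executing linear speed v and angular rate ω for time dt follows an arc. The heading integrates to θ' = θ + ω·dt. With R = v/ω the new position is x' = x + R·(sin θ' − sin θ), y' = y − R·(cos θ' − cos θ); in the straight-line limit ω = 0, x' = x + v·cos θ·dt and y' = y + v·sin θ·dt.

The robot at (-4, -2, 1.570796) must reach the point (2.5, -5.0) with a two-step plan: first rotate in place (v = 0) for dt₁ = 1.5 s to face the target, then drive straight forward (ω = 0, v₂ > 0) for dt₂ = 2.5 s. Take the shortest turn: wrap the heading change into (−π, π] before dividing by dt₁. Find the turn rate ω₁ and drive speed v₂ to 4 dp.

heading to target = atan2(-5−-2, 2.5−-4) = -0.4324
Δθ = wrap(-0.4324 − 1.5708) = -2.0032; ω₁ = Δθ/dt₁ = -1.3355
distance = √((2.5−-4)² + (-5−-2)²) = 7.1589; v₂ = distance/dt₂ = 2.8636

ω₁ = -1.3355, v₂ = 2.8636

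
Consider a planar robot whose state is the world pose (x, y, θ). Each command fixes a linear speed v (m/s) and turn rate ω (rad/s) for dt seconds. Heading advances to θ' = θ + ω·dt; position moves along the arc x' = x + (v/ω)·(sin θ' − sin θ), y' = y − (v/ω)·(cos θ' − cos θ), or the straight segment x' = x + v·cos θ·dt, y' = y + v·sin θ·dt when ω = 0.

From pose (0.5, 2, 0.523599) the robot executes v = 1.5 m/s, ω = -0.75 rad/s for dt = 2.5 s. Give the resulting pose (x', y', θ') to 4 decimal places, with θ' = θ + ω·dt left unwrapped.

(3.4521, 0.7032, -1.3514)

θ' = 0.5236 + -0.75·2.5 = -1.3514
R = v/ω = 1.5/-0.75 = -2.0000
x' = 0.5 + -2.0000·(sin -1.3514 − sin 0.5236) = 3.4521
y' = 2 − -2.0000·(cos -1.3514 − cos 0.5236) = 0.7032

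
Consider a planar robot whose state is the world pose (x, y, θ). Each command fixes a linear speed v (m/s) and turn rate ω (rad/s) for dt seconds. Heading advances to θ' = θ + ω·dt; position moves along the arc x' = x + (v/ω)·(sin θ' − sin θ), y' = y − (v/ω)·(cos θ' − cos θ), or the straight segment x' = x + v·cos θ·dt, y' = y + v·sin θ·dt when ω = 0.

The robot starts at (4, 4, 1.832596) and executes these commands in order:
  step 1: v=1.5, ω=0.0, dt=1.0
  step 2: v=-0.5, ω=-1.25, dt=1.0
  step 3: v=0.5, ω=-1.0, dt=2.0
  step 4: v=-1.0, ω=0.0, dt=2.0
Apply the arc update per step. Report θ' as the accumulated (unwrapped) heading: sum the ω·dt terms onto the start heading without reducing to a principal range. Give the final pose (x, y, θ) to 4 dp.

(3.9091, 6.6467, -1.4174)

step 1: θ'=1.8326 (straight) → pose (3.6118, 5.4489, 1.8326)
step 2: θ'=0.5826 (R=0.4000) → pose (3.4455, 5.0113, 0.5826)
step 3: θ'=-1.4174 (R=-0.5000) → pose (4.2147, 4.6702, -1.4174)
step 4: θ'=-1.4174 (straight) → pose (3.9091, 6.6467, -1.4174)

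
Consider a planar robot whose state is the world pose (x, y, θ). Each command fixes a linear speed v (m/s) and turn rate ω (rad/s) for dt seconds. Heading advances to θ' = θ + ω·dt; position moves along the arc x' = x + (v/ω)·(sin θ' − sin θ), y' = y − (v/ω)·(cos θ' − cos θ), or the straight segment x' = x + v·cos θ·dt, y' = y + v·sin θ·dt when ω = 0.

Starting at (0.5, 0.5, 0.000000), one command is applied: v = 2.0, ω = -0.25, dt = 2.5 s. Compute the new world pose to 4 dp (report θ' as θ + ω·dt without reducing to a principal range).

(5.1808, -1.0123, -0.6250)

θ' = 0.0000 + -0.25·2.5 = -0.6250
R = v/ω = 2.0/-0.25 = -8.0000
x' = 0.5 + -8.0000·(sin -0.6250 − sin 0.0000) = 5.1808
y' = 0.5 − -8.0000·(cos -0.6250 − cos 0.0000) = -1.0123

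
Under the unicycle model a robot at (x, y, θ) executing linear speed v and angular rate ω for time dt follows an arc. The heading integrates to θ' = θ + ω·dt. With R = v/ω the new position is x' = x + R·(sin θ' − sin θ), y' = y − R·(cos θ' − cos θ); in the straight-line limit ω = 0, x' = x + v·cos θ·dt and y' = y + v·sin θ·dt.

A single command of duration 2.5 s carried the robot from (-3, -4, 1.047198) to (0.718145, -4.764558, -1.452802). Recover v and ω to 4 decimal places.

v = 2.0000, ω = -1.0000

Δθ = -1.452802 − 1.047198 = -2.500000
ω = Δθ/dt = -2.500000/2.5 = -1.0000
R = Δx/(sin θ' − sin θ) = -2.0000
v = R·ω = -2.0000·-1.0000 = 2.0000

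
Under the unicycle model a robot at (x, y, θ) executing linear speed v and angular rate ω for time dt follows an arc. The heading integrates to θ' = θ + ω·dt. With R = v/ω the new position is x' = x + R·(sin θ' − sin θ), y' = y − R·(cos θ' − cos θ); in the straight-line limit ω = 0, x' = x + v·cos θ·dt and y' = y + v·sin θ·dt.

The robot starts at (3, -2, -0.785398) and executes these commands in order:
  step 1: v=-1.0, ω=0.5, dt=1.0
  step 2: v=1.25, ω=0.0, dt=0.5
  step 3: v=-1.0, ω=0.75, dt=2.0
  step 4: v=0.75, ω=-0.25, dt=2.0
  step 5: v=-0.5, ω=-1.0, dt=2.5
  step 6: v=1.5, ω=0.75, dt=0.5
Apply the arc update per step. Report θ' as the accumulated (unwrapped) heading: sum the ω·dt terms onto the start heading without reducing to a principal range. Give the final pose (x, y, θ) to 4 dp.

(1.1329, -1.5268, -1.4104)

step 1: θ'=-0.2854 (R=-2.0000) → pose (2.1489, -1.4951, -0.2854)
step 2: θ'=-0.2854 (straight) → pose (2.7486, -1.6711, -0.2854)
step 3: θ'=1.2146 (R=-1.3333) → pose (1.1236, -2.4855, 1.2146)
step 4: θ'=0.7146 (R=-3.0000) → pose (1.9693, -1.2656, 0.7146)
step 5: θ'=-1.7854 (R=0.5000) → pose (1.1531, -0.7814, -1.7854)
step 6: θ'=-1.4104 (R=2.0000) → pose (1.1329, -1.5268, -1.4104)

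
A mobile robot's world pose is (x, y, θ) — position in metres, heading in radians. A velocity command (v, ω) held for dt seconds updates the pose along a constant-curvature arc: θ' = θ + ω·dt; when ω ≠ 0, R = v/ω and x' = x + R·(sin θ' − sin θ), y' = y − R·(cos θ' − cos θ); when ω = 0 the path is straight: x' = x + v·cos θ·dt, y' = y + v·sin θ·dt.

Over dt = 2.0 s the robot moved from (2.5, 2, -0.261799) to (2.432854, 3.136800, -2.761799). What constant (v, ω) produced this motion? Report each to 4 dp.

v = -0.7500, ω = -1.2500

Δθ = -2.761799 − -0.261799 = -2.500000
ω = Δθ/dt = -2.500000/2.0 = -1.2500
R = −Δy/(cos θ' − cos θ) = 0.6000
v = R·ω = 0.6000·-1.2500 = -0.7500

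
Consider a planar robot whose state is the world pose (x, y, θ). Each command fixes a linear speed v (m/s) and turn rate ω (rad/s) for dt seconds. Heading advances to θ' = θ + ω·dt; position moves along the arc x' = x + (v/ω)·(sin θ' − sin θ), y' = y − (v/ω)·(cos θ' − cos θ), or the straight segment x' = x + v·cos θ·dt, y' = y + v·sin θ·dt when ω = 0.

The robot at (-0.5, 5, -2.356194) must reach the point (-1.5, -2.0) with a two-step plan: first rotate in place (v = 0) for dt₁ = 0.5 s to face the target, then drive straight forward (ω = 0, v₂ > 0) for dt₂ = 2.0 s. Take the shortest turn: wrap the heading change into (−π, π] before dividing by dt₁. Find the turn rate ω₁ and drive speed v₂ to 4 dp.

ω₁ = 1.2870, v₂ = 3.5355

heading to target = atan2(-2−5, -1.5−-0.5) = -1.7127
Δθ = wrap(-1.7127 − -2.3562) = 0.6435; ω₁ = Δθ/dt₁ = 1.2870
distance = √((-1.5−-0.5)² + (-2−5)²) = 7.0711; v₂ = distance/dt₂ = 3.5355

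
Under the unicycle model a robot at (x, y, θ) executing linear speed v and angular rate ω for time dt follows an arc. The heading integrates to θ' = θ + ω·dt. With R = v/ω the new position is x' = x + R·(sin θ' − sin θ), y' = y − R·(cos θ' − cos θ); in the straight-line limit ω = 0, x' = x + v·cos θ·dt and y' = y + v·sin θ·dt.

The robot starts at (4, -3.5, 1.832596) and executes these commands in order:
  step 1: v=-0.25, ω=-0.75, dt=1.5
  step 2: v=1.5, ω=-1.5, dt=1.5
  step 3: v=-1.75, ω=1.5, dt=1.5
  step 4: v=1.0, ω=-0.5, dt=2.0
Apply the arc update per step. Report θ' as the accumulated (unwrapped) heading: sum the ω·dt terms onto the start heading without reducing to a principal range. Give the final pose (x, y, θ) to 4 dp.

(5.4963, -3.3224, -0.2924)

step 1: θ'=0.7076 (R=0.3333) → pose (3.8947, -3.8396, 0.7076)
step 2: θ'=-1.5424 (R=-1.0000) → pose (5.5443, -4.5711, -1.5424)
step 3: θ'=0.7076 (R=-1.1667) → pose (3.6198, -3.7177, 0.7076)
step 4: θ'=-0.2924 (R=-2.0000) → pose (5.4963, -3.3224, -0.2924)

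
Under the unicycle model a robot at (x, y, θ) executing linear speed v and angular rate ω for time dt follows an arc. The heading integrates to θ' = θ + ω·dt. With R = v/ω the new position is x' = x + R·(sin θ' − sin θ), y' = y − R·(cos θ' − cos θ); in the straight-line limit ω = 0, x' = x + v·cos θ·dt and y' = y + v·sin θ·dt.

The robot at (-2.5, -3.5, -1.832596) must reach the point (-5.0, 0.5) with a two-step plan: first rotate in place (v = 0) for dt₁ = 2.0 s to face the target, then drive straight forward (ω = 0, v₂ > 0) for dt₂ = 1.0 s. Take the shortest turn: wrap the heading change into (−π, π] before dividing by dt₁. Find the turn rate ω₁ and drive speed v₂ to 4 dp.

heading to target = atan2(0.5−-3.5, -5−-2.5) = 2.1294
Δθ = wrap(2.1294 − -1.8326) = -2.3212; ω₁ = Δθ/dt₁ = -1.1606
distance = √((-5−-2.5)² + (0.5−-3.5)²) = 4.7170; v₂ = distance/dt₂ = 4.7170

ω₁ = -1.1606, v₂ = 4.7170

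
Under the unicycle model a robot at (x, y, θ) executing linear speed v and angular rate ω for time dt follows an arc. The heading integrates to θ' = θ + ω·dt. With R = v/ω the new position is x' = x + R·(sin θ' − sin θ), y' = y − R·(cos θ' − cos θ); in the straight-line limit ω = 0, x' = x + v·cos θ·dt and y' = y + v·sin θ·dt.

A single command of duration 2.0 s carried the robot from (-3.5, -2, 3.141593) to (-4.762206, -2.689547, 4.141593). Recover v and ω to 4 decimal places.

v = 0.7500, ω = 0.5000

Δθ = 4.141593 − 3.141593 = 1.000000
ω = Δθ/dt = 1.000000/2.0 = 0.5000
R = Δx/(sin θ' − sin θ) = 1.5000
v = R·ω = 1.5000·0.5000 = 0.7500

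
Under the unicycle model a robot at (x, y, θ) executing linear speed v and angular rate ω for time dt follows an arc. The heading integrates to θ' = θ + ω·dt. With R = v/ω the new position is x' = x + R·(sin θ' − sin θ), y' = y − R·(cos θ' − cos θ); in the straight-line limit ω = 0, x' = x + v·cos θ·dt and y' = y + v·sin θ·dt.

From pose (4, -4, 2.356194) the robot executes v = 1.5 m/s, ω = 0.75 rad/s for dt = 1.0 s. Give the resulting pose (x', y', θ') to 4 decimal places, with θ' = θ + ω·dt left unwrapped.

(2.6566, -3.4155, 3.1062)

θ' = 2.3562 + 0.75·1.0 = 3.1062
R = v/ω = 1.5/0.75 = 2.0000
x' = 4 + 2.0000·(sin 3.1062 − sin 2.3562) = 2.6566
y' = -4 − 2.0000·(cos 3.1062 − cos 2.3562) = -3.4155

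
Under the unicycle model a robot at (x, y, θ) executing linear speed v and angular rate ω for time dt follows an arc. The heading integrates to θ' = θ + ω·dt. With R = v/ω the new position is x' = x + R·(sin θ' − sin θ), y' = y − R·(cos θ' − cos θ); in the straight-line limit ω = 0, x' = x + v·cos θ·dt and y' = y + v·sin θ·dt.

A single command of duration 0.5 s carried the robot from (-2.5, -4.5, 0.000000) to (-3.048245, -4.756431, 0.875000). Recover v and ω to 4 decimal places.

Δθ = 0.875000 − 0.000000 = 0.875000
ω = Δθ/dt = 0.875000/0.5 = 1.7500
R = Δx/(sin θ' − sin θ) = -0.7143
v = R·ω = -0.7143·1.7500 = -1.2500

v = -1.2500, ω = 1.7500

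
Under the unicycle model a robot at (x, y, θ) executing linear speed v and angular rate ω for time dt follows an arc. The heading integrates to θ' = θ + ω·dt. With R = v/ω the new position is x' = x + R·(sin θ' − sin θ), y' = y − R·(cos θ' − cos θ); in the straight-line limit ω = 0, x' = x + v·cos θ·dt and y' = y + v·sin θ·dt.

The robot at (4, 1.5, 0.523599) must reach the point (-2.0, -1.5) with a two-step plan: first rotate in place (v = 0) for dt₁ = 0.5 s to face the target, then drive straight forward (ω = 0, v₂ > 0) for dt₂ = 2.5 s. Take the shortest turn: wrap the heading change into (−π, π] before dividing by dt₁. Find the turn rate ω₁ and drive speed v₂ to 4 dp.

ω₁ = 6.1633, v₂ = 2.6833

heading to target = atan2(-1.5−1.5, -2−4) = -2.6779
Δθ = wrap(-2.6779 − 0.5236) = 3.0816; ω₁ = Δθ/dt₁ = 6.1633
distance = √((-2−4)² + (-1.5−1.5)²) = 6.7082; v₂ = distance/dt₂ = 2.6833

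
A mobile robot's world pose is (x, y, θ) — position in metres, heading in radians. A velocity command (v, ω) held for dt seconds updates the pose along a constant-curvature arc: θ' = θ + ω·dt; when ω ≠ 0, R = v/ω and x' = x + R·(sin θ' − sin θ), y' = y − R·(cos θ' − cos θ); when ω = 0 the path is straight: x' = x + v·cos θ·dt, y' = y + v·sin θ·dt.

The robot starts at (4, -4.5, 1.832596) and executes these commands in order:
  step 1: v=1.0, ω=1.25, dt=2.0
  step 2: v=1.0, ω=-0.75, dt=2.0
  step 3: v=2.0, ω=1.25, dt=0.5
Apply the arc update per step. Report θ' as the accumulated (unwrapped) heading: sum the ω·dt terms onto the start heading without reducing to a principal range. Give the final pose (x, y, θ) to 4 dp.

(-0.1433, -5.1898, 3.4576)

step 1: θ'=4.3326 (R=0.8000) → pose (2.4843, -4.4105, 4.3326)
step 2: θ'=2.8326 (R=-1.3333) → pose (0.8405, -5.1864, 2.8326)
step 3: θ'=3.4576 (R=1.6000) → pose (-0.1433, -5.1898, 3.4576)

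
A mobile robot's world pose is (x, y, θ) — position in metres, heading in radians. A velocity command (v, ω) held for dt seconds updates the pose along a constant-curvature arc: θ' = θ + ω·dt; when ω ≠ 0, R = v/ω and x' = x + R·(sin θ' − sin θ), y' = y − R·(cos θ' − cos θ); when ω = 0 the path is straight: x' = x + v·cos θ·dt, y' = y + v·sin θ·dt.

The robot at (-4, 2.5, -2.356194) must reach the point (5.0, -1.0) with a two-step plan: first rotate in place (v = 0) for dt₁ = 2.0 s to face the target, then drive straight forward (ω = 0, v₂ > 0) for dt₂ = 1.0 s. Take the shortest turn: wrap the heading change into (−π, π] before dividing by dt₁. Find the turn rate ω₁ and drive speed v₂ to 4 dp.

ω₁ = 0.9927, v₂ = 9.6566

heading to target = atan2(-1−2.5, 5−-4) = -0.3709
Δθ = wrap(-0.3709 − -2.3562) = 1.9853; ω₁ = Δθ/dt₁ = 0.9927
distance = √((5−-4)² + (-1−2.5)²) = 9.6566; v₂ = distance/dt₂ = 9.6566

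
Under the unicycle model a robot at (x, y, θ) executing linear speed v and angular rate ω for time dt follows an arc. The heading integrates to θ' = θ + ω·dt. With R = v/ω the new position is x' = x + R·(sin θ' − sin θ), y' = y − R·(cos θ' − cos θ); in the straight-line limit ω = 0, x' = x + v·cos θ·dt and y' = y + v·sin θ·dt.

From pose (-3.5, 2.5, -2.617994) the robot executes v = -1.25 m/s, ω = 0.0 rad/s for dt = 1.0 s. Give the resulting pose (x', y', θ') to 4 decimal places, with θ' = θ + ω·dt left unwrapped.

θ' = -2.6180 + 0.0·1.0 = -2.6180
ω = 0 → straight: x' = -3.5 + -1.25·cos(-2.6180)·1.0 = -2.4175
y' = 2.5 + -1.25·sin(-2.6180)·1.0 = 3.1250

(-2.4175, 3.1250, -2.6180)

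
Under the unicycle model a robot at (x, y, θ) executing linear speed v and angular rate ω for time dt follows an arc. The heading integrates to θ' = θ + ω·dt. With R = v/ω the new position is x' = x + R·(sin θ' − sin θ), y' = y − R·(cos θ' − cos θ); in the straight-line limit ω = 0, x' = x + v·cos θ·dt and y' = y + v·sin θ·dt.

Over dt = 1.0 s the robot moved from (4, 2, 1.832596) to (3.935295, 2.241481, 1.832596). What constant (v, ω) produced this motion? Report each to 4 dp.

v = 0.2500, ω = 0.0000

Δθ = 1.832596 − 1.832596 = 0.000000
ω = Δθ/dt = 0.000000/1.0 = 0.0000
ω = 0 → v = (Δx·cos θ + Δy·sin θ)/dt = 0.2500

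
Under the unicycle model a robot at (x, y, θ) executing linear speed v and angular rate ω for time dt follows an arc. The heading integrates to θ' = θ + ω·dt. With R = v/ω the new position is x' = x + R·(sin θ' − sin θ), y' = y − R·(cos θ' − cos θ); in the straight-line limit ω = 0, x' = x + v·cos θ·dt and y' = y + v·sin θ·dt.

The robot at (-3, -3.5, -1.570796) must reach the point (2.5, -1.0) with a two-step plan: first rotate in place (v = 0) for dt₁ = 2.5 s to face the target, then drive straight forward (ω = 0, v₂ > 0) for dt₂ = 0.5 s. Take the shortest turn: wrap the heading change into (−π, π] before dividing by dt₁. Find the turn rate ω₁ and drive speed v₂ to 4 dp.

ω₁ = 0.7990, v₂ = 12.0830

heading to target = atan2(-1−-3.5, 2.5−-3) = 0.4266
Δθ = wrap(0.4266 − -1.5708) = 1.9974; ω₁ = Δθ/dt₁ = 0.7990
distance = √((2.5−-3)² + (-1−-3.5)²) = 6.0415; v₂ = distance/dt₂ = 12.0830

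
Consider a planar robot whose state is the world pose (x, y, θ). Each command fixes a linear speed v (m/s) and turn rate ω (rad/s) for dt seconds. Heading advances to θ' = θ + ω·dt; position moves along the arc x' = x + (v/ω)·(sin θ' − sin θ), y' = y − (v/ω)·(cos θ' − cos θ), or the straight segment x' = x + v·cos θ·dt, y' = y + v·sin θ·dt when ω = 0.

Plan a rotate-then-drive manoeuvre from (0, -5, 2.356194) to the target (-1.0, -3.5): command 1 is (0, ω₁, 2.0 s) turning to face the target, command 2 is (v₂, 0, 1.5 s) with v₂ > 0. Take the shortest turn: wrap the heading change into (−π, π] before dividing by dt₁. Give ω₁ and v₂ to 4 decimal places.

ω₁ = -0.0987, v₂ = 1.2019

heading to target = atan2(-3.5−-5, -1−0) = 2.1588
Δθ = wrap(2.1588 − 2.3562) = -0.1974; ω₁ = Δθ/dt₁ = -0.0987
distance = √((-1−0)² + (-3.5−-5)²) = 1.8028; v₂ = distance/dt₂ = 1.2019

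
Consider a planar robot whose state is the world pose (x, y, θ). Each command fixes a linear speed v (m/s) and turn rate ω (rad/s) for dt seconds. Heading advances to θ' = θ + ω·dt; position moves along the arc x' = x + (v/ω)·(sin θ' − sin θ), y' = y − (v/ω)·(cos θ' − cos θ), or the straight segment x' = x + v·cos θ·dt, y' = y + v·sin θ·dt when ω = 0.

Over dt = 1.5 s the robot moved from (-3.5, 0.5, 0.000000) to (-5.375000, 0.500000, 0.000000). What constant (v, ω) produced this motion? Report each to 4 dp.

Δθ = 0.000000 − 0.000000 = 0.000000
ω = Δθ/dt = 0.000000/1.5 = 0.0000
ω = 0 → v = (Δx·cos θ + Δy·sin θ)/dt = -1.2500

v = -1.2500, ω = 0.0000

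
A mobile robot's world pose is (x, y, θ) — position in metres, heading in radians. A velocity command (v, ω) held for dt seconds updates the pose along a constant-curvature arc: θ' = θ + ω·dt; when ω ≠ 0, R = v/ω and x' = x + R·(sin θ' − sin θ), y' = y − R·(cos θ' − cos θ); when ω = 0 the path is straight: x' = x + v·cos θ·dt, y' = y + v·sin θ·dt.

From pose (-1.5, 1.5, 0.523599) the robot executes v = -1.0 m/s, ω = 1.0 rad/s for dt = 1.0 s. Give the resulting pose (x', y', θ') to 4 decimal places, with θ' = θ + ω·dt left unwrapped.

(-1.9989, 0.6812, 1.5236)

θ' = 0.5236 + 1.0·1.0 = 1.5236
R = v/ω = -1.0/1.0 = -1.0000
x' = -1.5 + -1.0000·(sin 1.5236 − sin 0.5236) = -1.9989
y' = 1.5 − -1.0000·(cos 1.5236 − cos 0.5236) = 0.6812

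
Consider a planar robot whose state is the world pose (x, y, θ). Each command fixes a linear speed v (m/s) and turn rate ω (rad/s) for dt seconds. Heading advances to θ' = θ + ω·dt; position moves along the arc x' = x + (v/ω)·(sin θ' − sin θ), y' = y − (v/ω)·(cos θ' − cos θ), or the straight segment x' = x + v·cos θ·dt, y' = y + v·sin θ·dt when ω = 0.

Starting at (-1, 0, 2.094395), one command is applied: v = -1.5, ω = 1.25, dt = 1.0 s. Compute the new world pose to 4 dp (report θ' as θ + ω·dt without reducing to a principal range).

(0.2809, -0.5754, 3.3444)

θ' = 2.0944 + 1.25·1.0 = 3.3444
R = v/ω = -1.5/1.25 = -1.2000
x' = -1 + -1.2000·(sin 3.3444 − sin 2.0944) = 0.2809
y' = 0 − -1.2000·(cos 3.3444 − cos 2.0944) = -0.5754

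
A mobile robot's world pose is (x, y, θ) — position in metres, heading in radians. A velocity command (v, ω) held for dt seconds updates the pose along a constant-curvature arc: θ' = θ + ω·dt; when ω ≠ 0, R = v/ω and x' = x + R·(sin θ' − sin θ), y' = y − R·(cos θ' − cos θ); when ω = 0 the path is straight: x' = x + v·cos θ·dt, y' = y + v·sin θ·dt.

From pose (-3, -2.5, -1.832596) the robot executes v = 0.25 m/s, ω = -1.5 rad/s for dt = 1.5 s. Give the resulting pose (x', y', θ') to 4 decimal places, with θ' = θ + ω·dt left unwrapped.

θ' = -1.8326 + -1.5·1.5 = -4.0826
R = v/ω = 0.25/-1.5 = -0.1667
x' = -3 + -0.1667·(sin -4.0826 − sin -1.8326) = -3.2957
y' = -2.5 − -0.1667·(cos -4.0826 − cos -1.8326) = -2.5550

(-3.2957, -2.5550, -4.0826)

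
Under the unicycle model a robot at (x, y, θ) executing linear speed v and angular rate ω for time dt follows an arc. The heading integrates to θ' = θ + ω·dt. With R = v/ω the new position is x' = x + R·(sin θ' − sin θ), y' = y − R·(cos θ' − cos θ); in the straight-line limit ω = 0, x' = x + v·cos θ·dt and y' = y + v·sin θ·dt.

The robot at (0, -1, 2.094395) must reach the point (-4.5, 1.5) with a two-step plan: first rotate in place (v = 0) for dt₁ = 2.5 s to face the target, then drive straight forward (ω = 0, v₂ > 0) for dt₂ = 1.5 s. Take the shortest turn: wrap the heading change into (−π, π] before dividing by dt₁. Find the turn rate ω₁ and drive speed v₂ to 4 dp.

ω₁ = 0.2160, v₂ = 3.4319

heading to target = atan2(1.5−-1, -4.5−0) = 2.6345
Δθ = wrap(2.6345 − 2.0944) = 0.5401; ω₁ = Δθ/dt₁ = 0.2160
distance = √((-4.5−0)² + (1.5−-1)²) = 5.1478; v₂ = distance/dt₂ = 3.4319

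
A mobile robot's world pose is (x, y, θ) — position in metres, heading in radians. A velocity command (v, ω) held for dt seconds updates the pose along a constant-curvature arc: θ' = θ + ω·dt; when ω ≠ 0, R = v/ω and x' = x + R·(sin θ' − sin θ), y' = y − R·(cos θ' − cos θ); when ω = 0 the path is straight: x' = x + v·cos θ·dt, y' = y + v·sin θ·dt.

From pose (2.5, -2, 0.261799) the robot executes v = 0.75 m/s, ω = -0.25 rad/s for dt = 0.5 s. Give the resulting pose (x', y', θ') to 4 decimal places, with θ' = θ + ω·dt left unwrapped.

(2.8673, -1.9258, 0.1368)

θ' = 0.2618 + -0.25·0.5 = 0.1368
R = v/ω = 0.75/-0.25 = -3.0000
x' = 2.5 + -3.0000·(sin 0.1368 − sin 0.2618) = 2.8673
y' = -2 − -3.0000·(cos 0.1368 − cos 0.2618) = -1.9258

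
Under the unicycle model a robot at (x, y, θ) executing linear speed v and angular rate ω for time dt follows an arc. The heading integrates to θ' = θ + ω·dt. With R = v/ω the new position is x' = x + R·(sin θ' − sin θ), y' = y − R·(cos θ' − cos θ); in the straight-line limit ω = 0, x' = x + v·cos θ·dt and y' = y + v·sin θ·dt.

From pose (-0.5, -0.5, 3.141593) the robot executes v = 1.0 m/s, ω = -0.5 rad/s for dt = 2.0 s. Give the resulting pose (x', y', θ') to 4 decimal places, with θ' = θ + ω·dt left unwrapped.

(-2.1829, 0.4194, 2.1416)

θ' = 3.1416 + -0.5·2.0 = 2.1416
R = v/ω = 1.0/-0.5 = -2.0000
x' = -0.5 + -2.0000·(sin 2.1416 − sin 3.1416) = -2.1829
y' = -0.5 − -2.0000·(cos 2.1416 − cos 3.1416) = 0.4194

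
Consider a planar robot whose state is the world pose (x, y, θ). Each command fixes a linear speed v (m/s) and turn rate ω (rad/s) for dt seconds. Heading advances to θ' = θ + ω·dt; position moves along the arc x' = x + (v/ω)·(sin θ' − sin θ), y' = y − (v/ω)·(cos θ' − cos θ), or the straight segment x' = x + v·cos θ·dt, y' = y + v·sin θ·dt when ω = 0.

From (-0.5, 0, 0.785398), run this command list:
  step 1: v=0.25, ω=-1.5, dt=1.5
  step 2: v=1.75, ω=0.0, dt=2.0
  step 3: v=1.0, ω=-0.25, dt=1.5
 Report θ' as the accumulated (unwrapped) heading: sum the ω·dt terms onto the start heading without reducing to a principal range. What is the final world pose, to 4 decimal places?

(0.0334, -5.0668, -1.8396)

step 1: θ'=-1.4646 (R=-0.1667) → pose (-0.2164, -0.1002, -1.4646)
step 2: θ'=-1.4646 (straight) → pose (0.1546, -3.5805, -1.4646)
step 3: θ'=-1.8396 (R=-4.0000) → pose (0.0334, -5.0668, -1.8396)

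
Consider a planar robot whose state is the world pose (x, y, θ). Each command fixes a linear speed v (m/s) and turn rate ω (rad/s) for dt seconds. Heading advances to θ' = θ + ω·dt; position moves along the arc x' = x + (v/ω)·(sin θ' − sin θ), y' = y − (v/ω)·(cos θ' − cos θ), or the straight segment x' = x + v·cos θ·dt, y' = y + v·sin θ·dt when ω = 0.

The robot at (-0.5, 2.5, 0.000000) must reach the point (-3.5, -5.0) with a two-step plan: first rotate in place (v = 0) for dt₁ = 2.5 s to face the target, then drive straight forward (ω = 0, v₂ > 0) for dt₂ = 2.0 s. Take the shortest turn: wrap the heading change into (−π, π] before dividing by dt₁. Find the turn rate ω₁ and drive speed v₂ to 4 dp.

heading to target = atan2(-5−2.5, -3.5−-0.5) = -1.9513
Δθ = wrap(-1.9513 − 0.0000) = -1.9513; ω₁ = Δθ/dt₁ = -0.7805
distance = √((-3.5−-0.5)² + (-5−2.5)²) = 8.0777; v₂ = distance/dt₂ = 4.0389

ω₁ = -0.7805, v₂ = 4.0389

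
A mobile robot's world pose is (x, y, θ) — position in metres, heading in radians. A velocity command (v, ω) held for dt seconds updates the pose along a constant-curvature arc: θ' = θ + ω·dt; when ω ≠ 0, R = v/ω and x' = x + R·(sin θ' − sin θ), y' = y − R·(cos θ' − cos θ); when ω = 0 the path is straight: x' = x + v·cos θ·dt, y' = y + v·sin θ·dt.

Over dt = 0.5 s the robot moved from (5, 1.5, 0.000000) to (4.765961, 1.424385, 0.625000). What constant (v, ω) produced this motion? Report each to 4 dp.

Δθ = 0.625000 − 0.000000 = 0.625000
ω = Δθ/dt = 0.625000/0.5 = 1.2500
R = Δx/(sin θ' − sin θ) = -0.4000
v = R·ω = -0.4000·1.2500 = -0.5000

v = -0.5000, ω = 1.2500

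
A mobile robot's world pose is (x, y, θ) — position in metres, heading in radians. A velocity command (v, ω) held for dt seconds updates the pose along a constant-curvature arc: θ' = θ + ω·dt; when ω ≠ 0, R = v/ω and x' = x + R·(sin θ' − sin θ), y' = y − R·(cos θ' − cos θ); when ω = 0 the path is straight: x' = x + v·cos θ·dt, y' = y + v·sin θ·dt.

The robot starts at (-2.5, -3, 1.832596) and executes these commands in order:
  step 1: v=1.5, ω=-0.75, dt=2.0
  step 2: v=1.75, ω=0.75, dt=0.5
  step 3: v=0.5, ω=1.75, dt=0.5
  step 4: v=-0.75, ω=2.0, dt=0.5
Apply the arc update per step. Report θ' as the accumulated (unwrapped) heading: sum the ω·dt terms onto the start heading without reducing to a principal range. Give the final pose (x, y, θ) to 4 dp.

(-0.1902, -0.2527, 2.5826)

step 1: θ'=0.3326 (R=-2.0000) → pose (-1.2211, -0.5920, 0.3326)
step 2: θ'=0.7076 (R=2.3333) → pose (-0.4663, -0.1597, 0.7076)
step 3: θ'=1.5826 (R=0.2857) → pose (-0.3663, 0.0608, 1.5826)
step 4: θ'=2.5826 (R=-0.3750) → pose (-0.1902, -0.2527, 2.5826)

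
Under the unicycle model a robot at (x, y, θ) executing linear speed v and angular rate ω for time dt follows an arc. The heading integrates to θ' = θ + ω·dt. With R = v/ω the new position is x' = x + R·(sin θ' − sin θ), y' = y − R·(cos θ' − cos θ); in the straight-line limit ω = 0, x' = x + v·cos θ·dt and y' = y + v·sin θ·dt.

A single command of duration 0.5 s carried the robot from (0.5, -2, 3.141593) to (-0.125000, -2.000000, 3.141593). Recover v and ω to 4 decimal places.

Δθ = 3.141593 − 3.141593 = 0.000000
ω = Δθ/dt = 0.000000/0.5 = 0.0000
ω = 0 → v = (Δx·cos θ + Δy·sin θ)/dt = 1.2500

v = 1.2500, ω = 0.0000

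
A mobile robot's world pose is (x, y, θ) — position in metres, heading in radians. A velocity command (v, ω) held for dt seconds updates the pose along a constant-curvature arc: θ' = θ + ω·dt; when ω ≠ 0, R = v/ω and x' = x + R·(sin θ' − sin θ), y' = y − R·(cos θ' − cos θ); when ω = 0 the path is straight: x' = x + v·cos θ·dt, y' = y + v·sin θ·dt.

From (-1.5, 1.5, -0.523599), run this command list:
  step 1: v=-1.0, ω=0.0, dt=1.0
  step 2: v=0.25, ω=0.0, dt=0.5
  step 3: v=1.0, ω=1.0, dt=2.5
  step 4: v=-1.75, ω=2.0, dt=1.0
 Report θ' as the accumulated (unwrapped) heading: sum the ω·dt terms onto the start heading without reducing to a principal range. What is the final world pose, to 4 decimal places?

step 1: θ'=-0.5236 (straight) → pose (-2.3660, 2.0000, -0.5236)
step 2: θ'=-0.5236 (straight) → pose (-2.2578, 1.9375, -0.5236)
step 3: θ'=1.9764 (R=1.0000) → pose (-0.8389, 3.1981, 1.9764)
step 4: θ'=3.9764 (R=-0.8750) → pose (0.6136, 2.9559, 3.9764)

(0.6136, 2.9559, 3.9764)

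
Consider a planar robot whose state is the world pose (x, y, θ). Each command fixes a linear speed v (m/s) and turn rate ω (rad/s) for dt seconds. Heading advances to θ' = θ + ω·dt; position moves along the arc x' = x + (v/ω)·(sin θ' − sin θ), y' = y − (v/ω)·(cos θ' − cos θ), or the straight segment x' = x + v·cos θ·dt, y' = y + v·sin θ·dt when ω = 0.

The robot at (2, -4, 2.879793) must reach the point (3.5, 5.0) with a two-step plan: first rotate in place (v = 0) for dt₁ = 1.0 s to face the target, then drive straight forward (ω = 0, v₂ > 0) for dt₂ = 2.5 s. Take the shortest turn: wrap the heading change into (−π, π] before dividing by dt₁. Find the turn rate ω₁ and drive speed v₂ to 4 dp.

heading to target = atan2(5−-4, 3.5−2) = 1.4056
Δθ = wrap(1.4056 − 2.8798) = -1.4741; ω₁ = Δθ/dt₁ = -1.4741
distance = √((3.5−2)² + (5−-4)²) = 9.1241; v₂ = distance/dt₂ = 3.6497

ω₁ = -1.4741, v₂ = 3.6497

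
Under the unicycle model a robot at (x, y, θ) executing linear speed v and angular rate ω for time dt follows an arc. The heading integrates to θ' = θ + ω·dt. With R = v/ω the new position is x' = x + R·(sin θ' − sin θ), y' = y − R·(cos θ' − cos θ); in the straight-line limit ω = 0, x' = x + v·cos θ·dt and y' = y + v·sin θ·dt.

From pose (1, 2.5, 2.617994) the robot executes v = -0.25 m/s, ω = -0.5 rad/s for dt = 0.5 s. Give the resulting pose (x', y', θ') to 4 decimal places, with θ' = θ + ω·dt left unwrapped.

θ' = 2.6180 + -0.5·0.5 = 2.3680
R = v/ω = -0.25/-0.5 = 0.5000
x' = 1 + 0.5000·(sin 2.3680 − sin 2.6180) = 1.0994
y' = 2.5 − 0.5000·(cos 2.3680 − cos 2.6180) = 2.4247

(1.0994, 2.4247, 2.3680)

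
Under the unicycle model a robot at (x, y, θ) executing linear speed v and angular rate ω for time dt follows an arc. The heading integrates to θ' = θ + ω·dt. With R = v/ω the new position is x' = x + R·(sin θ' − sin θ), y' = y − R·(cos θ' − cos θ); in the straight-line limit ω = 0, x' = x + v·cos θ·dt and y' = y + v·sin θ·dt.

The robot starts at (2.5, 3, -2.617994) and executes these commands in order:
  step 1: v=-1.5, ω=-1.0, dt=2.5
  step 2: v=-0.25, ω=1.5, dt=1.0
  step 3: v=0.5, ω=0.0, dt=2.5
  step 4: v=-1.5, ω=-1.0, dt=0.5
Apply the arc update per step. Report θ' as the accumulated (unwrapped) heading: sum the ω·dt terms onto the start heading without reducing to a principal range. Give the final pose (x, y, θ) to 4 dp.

step 1: θ'=-5.1180 (R=1.5000) → pose (4.6283, 1.1091, -5.1180)
step 2: θ'=-3.6180 (R=-0.1667) → pose (4.7050, 0.8952, -3.6180)
step 3: θ'=-3.6180 (straight) → pose (3.5942, 1.4685, -3.6180)
step 4: θ'=-4.1180 (R=1.5000) → pose (4.1491, 0.9755, -4.1180)

(4.1491, 0.9755, -4.1180)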